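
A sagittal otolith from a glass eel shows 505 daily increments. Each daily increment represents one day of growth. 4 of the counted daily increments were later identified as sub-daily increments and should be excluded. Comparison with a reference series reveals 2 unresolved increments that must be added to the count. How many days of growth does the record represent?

503 days

Correcting the raw count gives 505 − 4 + 2 = 503 true daily increments.
With a one-to-one daily increment periodicity this is 503 days.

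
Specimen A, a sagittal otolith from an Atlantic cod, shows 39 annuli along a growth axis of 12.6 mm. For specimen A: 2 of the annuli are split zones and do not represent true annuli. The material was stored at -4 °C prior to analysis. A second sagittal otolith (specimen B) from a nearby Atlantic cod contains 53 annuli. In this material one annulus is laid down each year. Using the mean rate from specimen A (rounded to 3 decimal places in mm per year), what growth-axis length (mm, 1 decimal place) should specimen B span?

Specimen A: after corrections the count is 39 − 2 = 37 annuli.
A: Extension rate ≈ 12.6 / 37 = 0.341 mm per year.
B's length ≈ 0.341 × 53 = 18.1 mm.

18.1 mm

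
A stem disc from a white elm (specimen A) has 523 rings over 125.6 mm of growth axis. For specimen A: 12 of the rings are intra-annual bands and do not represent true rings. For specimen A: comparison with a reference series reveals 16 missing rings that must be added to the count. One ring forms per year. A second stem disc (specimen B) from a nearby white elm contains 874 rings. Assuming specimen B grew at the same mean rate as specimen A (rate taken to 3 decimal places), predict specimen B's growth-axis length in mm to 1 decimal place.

208.0 mm

Specimen A: after corrections the count is 523 − 12 + 16 = 527 rings.
A: Mean rate = 125.6 mm / 527 years ≈ 0.238 mm/yr.
Length of B = 0.238 × 874 = 208.0 mm.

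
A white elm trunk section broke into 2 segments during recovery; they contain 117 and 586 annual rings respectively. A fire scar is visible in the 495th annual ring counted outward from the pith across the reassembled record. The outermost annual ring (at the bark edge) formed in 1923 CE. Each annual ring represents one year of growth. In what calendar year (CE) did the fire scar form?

1715 CE

Total annual rings = 117 + 586 = 703.
703 − 495 = 208 annual rings lie beyond the fire scar toward the bark edge.
1923 − 208 = 1715 CE.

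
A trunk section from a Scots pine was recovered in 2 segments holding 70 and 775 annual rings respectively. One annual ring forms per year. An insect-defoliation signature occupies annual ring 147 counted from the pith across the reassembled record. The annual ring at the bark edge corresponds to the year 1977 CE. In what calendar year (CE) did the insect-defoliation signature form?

Total annual rings = 70 + 775 = 845.
Between annual ring 147 and the bark edge there are 845 − 147 = 698 annual rings.
Counting back 698 years from 1977 CE places the insect-defoliation signature in 1977 − 698 = 1279 CE.

1279 CE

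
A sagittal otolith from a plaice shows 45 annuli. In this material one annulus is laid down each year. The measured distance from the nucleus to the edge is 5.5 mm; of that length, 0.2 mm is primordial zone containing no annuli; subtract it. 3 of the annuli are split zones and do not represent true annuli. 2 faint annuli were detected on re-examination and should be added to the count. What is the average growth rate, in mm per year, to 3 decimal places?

0.120 mm per year

True annulus count = 45 − 3 + 2 = 44.
The growth record spans 5.5 − 0.2 = 5.3 mm.
Extension rate ≈ 5.3 / 44 = 0.120 mm per year.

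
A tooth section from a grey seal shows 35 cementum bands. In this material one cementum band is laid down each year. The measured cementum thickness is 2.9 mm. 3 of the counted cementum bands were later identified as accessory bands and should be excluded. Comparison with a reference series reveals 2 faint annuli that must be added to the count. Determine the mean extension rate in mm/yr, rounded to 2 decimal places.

Adjusted count: 35 − 3 + 2 = 34 cementum bands.
Mean rate = 2.9 mm / 34 years ≈ 0.09 mm/yr.

0.09 mm/yr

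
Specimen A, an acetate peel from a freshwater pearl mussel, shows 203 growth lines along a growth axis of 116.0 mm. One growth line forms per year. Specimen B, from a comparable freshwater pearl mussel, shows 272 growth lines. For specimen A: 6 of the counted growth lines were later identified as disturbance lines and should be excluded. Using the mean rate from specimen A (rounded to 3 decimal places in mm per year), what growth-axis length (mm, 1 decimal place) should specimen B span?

Specimen A: true growth line count = 203 − 6 = 197.
A: Mean rate = 116.0 mm / 197 years ≈ 0.589 mm/yr.
Length of B = 0.589 × 272 = 160.2 mm.

160.2 mm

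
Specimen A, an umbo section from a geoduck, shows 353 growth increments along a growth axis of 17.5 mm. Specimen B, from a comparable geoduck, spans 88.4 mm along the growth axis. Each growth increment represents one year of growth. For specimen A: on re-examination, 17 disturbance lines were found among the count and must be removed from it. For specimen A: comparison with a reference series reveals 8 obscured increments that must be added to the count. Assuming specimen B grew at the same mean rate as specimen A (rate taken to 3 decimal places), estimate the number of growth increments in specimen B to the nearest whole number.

1733 growth increments

Specimen A: after corrections the count is 353 − 17 + 8 = 344 growth increments.
A: Extension rate ≈ 17.5 / 344 = 0.051 mm/year.
B spans 88.4 / 0.051 = 1733.33 years ≈ 1733 growth increments.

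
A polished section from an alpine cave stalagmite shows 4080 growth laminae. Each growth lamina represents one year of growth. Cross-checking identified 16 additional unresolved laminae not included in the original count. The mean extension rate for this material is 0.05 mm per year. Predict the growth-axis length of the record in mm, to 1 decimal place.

204.8 mm

After corrections the count is 4080 + 16 = 4096 growth laminae.
4096 years at 0.05 mm/year gives 0.05 × 4096 = 204.8 mm.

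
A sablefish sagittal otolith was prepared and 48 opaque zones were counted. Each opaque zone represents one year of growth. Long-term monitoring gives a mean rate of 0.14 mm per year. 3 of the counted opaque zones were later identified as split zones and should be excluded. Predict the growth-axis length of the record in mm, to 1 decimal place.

6.3 mm

Adjusted count: 48 − 3 = 45 opaque zones.
Predicted length = 0.14 mm/year × 45 years = 6.3 mm.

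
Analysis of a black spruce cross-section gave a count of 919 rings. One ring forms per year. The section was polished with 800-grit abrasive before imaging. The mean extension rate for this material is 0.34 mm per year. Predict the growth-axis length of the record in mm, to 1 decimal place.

312.5 mm

The record spans 919 years at 0.34 mm per year.
Length ≈ 0.34 × 919 = 312.5 mm.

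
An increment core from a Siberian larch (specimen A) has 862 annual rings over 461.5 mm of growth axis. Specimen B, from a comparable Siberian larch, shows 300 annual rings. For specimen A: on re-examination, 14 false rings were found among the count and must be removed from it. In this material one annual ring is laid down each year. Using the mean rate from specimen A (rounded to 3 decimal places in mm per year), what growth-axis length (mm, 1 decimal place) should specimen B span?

163.2 mm

Specimen A: after corrections the count is 862 − 14 = 848 annual rings.
A: Extension rate ≈ 461.5 / 848 = 0.544 mm/year.
For B, 0.544 mm/year × 300 years = 163.2 mm.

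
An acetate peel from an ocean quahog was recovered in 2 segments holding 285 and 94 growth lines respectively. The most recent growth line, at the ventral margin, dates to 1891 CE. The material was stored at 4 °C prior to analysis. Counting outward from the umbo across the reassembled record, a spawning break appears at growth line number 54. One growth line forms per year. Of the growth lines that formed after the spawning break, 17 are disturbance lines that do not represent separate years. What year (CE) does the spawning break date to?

Total growth lines = 285 + 94 = 379.
Between growth line 54 and the ventral margin there are 379 − 54 = 325 growth lines.
Excluding 17 false growth lines: 325 − 17 = 308.
Counting back 308 years from 1891 CE places the spawning break in 1891 − 308 = 1583 CE.

1583 CE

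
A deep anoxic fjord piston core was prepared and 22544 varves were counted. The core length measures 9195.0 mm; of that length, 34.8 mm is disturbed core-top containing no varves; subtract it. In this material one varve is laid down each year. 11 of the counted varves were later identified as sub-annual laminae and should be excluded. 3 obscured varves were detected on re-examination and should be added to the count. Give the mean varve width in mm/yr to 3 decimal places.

Correcting the raw count gives 22544 − 11 + 3 = 22536 true varves.
The growth record spans 9195.0 − 34.8 = 9160.2 mm.
9160.2 mm over 22536 years gives 9160.2 / 22536 ≈ 0.406 mm/yr.

0.406 mm/yr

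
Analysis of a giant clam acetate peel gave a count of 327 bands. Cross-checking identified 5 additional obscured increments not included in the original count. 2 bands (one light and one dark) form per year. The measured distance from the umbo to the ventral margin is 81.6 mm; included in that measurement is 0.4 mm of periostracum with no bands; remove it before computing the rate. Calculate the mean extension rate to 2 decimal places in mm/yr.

After corrections the count is 327 + 5 = 332 bands.
With 2 bands per year, 332 / 2 = 166 years.
Net length = 81.6 − 0.4 = 81.2 mm.
Mean rate = 81.2 mm / 166 years ≈ 0.49 mm/yr.

0.49 mm/yr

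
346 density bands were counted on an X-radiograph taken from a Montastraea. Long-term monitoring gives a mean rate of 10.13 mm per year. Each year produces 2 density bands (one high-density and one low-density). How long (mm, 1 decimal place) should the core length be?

With 2 density bands per year, 346 / 2 = 173 years.
Predicted length = 10.13 mm/year × 173 years = 1752.5 mm.

1752.5 mm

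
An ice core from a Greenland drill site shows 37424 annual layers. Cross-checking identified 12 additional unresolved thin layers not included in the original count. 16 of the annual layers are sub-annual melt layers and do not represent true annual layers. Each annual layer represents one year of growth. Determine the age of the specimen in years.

Correcting the raw count gives 37424 − 16 + 12 = 37420 true annual layers.
One annual layer per year makes the duration 37420 years.

37420 years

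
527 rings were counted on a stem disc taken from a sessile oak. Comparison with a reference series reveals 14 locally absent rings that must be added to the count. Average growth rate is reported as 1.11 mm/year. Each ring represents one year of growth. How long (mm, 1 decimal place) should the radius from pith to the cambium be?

Adjusted count: 527 + 14 = 541 rings.
Predicted length = 1.11 mm/year × 541 years = 600.5 mm.

600.5 mm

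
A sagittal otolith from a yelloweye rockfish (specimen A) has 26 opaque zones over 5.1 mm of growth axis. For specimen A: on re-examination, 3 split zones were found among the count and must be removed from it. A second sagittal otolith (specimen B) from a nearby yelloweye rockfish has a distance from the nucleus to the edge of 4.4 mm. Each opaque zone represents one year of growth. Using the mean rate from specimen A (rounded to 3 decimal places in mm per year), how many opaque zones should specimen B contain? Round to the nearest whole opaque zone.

20 opaque zones

Specimen A: adjusted count: 26 − 3 = 23 opaque zones.
A: Mean rate = 5.1 mm / 23 years ≈ 0.222 mm/year.
Specimen B: 4.4 mm / 0.222 mm per year = 19.82 years ≈ 20 opaque zones.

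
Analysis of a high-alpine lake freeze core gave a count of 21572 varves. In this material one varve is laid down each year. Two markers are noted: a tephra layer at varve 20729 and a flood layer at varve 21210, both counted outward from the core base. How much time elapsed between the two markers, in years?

21210 − 20729 = 481 varves lie between the two events.
One varve per year makes the interval 481 years.

481 years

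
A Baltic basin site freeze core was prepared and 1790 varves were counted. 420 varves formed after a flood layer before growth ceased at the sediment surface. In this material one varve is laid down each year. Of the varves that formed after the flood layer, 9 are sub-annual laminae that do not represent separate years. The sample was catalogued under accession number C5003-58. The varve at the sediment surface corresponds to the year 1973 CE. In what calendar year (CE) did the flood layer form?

There are 420 varves younger than the flood layer.
Removing the 9 false varves leaves 420 − 9 = 411 true varves beyond the flood layer.
The varve at the sediment surface is 1973 CE, so the flood layer dates to 1973 − 411 = 1562 CE.

1562 CE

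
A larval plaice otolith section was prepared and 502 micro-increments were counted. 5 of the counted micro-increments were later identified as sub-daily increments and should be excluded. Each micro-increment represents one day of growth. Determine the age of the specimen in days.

After corrections the count is 502 − 5 = 497 micro-increments.
With a one-to-one micro-increment periodicity this is 497 days.

497 days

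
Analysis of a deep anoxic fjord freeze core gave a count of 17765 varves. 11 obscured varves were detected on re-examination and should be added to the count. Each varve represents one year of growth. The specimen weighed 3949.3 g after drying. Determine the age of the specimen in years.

17776 years

Adjusted count: 17765 + 11 = 17776 varves.
One varve per year makes the duration 17776 years.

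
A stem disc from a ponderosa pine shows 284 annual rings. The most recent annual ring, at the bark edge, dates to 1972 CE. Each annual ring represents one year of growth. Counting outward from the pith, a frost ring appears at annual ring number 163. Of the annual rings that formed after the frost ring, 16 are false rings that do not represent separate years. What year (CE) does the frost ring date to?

The frost ring sits at annual ring 163 from the pith, so 284 − 163 = 121 annual rings formed after it.
121 − 16 false = 105 true annual rings after the frost ring.
1972 − 105 = 1867 CE.

1867 CE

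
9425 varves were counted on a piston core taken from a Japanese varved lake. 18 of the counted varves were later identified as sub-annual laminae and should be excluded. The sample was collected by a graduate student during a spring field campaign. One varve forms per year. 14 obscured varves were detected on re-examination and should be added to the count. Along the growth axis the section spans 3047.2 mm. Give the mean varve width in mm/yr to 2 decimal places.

True varve count = 9425 − 18 + 14 = 9421.
Mean rate = 3047.2 mm / 9421 years ≈ 0.32 mm/yr.

0.32 mm/yr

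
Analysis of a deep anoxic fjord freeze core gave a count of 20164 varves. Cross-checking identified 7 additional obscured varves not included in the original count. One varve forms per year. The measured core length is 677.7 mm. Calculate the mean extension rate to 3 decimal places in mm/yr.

After corrections the count is 20164 + 7 = 20171 varves.
Extension rate ≈ 677.7 / 20171 = 0.034 mm/yr.

0.034 mm/yr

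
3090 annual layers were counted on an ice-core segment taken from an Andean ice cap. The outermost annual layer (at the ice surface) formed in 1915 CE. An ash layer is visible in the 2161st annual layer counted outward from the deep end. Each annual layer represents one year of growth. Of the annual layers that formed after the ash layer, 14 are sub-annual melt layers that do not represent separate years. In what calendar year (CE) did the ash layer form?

Between annual layer 2161 and the ice surface there are 3090 − 2161 = 929 annual layers.
929 − 14 false = 915 true annual layers after the ash layer.
Counting back 915 years from 1915 CE places the ash layer in 1915 − 915 = 1000 CE.

1000 CE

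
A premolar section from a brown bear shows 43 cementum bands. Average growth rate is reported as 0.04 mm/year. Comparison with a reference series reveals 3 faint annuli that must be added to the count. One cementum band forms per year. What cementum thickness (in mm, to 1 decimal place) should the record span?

After corrections the count is 43 + 3 = 46 cementum bands.
Predicted length = 0.04 mm/year × 46 years = 1.8 mm.

1.8 mm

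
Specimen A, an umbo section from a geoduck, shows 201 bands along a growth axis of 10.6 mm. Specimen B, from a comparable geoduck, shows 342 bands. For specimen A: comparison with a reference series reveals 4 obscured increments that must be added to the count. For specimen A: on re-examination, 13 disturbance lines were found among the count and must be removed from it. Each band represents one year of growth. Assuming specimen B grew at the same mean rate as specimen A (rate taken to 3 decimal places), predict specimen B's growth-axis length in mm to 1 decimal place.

18.8 mm

Specimen A: true band count = 201 − 13 + 4 = 192.
A: Mean rate = 10.6 mm / 192 years ≈ 0.055 mm/year.
Length of B = 0.055 × 342 = 18.8 mm.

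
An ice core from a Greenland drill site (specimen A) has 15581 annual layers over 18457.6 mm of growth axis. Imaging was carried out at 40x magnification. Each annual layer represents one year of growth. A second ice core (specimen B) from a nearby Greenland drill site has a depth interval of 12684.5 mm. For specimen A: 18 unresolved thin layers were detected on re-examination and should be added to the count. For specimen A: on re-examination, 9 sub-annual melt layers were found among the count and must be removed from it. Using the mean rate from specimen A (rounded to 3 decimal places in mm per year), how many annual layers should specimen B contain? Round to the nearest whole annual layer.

10713 annual layers

Specimen A: true annual layer count = 15581 − 9 + 18 = 15590.
A: Mean rate = 18457.6 mm / 15590 years ≈ 1.184 mm/year.
Specimen B: 12684.5 mm / 1.184 mm per year = 10713.26 years ≈ 10713 annual layers.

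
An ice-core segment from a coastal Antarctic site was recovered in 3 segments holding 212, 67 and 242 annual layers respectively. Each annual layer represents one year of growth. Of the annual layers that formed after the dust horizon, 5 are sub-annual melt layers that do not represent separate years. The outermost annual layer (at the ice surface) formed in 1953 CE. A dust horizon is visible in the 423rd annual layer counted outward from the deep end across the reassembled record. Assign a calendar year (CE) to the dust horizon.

Total annual layers = 212 + 67 + 242 = 521.
Between annual layer 423 and the ice surface there are 521 − 423 = 98 annual layers.
Excluding 5 false annual layers: 98 − 5 = 93.
1953 − 93 = 1860 CE.

1860 CE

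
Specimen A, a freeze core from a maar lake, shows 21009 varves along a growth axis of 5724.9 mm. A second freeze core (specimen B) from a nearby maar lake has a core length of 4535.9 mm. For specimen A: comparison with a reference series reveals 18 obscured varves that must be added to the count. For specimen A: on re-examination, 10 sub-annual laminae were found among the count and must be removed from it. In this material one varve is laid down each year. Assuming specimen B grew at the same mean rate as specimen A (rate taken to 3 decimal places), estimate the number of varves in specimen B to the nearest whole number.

16676 varves

Specimen A: adjusted count: 21009 − 10 + 18 = 21017 varves.
A: 5724.9 mm over 21017 years gives 5724.9 / 21017 ≈ 0.272 mm/year.
For B, 4535.9 / 0.272 = 16676.10 years ≈ 16676 varves.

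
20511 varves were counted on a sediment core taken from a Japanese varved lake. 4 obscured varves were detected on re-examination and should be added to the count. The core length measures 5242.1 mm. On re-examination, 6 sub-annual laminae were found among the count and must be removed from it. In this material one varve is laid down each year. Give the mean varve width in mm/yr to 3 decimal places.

0.256 mm/yr

True varve count = 20511 − 6 + 4 = 20509.
Extension rate ≈ 5242.1 / 20509 = 0.256 mm/yr.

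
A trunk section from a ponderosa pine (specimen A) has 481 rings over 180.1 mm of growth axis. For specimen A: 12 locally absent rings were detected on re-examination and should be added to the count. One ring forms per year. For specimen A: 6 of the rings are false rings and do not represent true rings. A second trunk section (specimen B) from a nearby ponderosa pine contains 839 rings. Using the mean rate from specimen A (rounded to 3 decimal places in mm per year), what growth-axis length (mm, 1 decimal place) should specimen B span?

Specimen A: correcting the raw count gives 481 − 6 + 12 = 487 true rings.
A: Extension rate ≈ 180.1 / 487 = 0.370 mm/year.
For B, 0.370 mm/year × 839 years = 310.4 mm.

310.4 mm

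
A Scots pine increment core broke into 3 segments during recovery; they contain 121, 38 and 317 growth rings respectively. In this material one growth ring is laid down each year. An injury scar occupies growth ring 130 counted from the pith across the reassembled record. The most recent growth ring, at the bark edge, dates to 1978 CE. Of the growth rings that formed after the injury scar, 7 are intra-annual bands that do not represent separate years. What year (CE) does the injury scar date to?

1639 CE

Total growth rings = 121 + 38 + 317 = 476.
Between growth ring 130 and the bark edge there are 476 − 130 = 346 growth rings.
Excluding 7 false growth rings: 346 − 7 = 339.
Counting back 339 years from 1978 CE places the injury scar in 1978 − 339 = 1639 CE.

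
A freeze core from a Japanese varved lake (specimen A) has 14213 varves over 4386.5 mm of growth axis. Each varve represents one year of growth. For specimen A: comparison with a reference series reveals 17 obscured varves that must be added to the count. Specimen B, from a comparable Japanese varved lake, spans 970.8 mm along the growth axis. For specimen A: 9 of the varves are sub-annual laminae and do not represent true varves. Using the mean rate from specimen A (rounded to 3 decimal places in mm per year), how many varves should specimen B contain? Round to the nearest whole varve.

3152 varves

Specimen A: after corrections the count is 14213 − 9 + 17 = 14221 varves.
A: Extension rate ≈ 4386.5 / 14221 = 0.308 mm/yr.
For B, 970.8 / 0.308 = 3151.95 years ≈ 3152 varves.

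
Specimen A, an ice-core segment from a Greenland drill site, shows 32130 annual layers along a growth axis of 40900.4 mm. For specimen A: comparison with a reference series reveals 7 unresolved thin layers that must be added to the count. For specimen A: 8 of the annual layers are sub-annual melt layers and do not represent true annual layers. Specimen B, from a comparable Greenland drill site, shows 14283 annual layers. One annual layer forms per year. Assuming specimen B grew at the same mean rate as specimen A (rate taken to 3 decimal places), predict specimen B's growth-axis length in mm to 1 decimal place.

Specimen A: correcting the raw count gives 32130 − 8 + 7 = 32129 true annual layers.
A: 40900.4 mm over 32129 years gives 40900.4 / 32129 ≈ 1.273 mm/year.
B's length ≈ 1.273 × 14283 = 18182.3 mm.

18182.3 mm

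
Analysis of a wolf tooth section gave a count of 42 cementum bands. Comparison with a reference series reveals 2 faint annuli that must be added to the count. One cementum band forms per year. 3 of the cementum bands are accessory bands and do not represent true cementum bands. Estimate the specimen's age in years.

41 years

Correcting the raw count gives 42 − 3 + 2 = 41 true cementum bands.
At one cementum band per year, that is 41 years.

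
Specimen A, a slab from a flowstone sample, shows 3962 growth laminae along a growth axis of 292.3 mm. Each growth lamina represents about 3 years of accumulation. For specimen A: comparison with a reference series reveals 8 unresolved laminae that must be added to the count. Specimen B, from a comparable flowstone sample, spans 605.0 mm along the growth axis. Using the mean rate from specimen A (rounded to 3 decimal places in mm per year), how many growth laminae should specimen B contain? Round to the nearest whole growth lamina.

8067 growth laminae

Specimen A: true growth lamina count = 3962 + 8 = 3970.
Specimen A: at 3 years per growth lamina, 3970 × 3 = 11910 years.
A: Extension rate ≈ 292.3 / 11910 = 0.025 mm per year.
For B, 605.0 / 0.025 = 24200.00 years; at 3 years per growth lamina that is 24200.00 / 3 ≈ 8067 growth laminae.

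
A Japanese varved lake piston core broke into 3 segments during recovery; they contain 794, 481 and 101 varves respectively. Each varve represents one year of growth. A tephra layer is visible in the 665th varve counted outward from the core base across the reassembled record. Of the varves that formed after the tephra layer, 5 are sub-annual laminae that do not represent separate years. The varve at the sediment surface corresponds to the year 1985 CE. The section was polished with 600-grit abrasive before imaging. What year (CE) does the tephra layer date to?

1279 CE

Total varves = 794 + 481 + 101 = 1376.
The tephra layer sits at varve 665 from the core base, so 1376 − 665 = 711 varves formed after it.
Excluding 5 false varves: 711 − 5 = 706.
Counting back 706 years from 1985 CE places the tephra layer in 1985 − 706 = 1279 CE.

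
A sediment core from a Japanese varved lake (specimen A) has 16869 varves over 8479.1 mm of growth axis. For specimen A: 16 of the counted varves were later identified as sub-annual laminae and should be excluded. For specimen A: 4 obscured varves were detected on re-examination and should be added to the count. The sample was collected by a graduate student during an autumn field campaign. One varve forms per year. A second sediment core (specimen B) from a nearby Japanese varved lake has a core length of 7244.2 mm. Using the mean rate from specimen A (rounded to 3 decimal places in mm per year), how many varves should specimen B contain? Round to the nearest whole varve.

Specimen A: true varve count = 16869 − 16 + 4 = 16857.
A: Extension rate ≈ 8479.1 / 16857 = 0.503 mm/year.
B spans 7244.2 / 0.503 = 14401.99 years ≈ 14402 varves.

14402 varves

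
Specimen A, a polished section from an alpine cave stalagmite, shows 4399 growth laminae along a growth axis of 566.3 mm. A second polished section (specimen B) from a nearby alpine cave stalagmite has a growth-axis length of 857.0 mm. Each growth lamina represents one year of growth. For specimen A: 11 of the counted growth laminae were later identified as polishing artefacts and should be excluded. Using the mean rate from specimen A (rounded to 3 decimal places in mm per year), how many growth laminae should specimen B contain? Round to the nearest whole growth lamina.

Specimen A: adjusted count: 4399 − 11 = 4388 growth laminae.
A: 566.3 mm over 4388 years gives 566.3 / 4388 ≈ 0.129 mm/year.
Specimen B: 857.0 mm / 0.129 mm per year = 6643.41 years ≈ 6643 growth laminae.

6643 growth laminae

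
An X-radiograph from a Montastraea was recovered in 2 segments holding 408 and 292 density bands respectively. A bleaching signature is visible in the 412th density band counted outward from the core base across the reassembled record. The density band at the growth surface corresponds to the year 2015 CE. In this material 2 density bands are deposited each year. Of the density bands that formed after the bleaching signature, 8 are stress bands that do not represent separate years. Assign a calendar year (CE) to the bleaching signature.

1875 CE

Total density bands = 408 + 292 = 700.
Between density band 412 and the growth surface there are 700 − 412 = 288 density bands.
Excluding 8 false density bands: 288 − 8 = 280.
280 density bands at 2 per year is 280 / 2 = 140 years.
2015 − 140 = 1875 CE.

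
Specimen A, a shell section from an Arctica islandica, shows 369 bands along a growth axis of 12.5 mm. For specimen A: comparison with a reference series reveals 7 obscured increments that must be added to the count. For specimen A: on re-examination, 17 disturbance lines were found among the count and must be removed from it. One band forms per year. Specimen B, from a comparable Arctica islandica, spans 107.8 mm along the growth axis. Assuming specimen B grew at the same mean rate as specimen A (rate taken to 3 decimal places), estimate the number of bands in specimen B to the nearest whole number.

Specimen A: after corrections the count is 369 − 17 + 7 = 359 bands.
A: Mean rate = 12.5 mm / 359 years ≈ 0.035 mm per year.
For B, 107.8 / 0.035 = 3080.00 years ≈ 3080 bands.

3080 bands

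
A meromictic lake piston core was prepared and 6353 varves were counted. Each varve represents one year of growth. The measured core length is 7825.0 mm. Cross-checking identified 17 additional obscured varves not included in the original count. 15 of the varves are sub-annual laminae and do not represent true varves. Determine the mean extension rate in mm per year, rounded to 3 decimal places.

1.231 mm per year

After corrections the count is 6353 − 15 + 17 = 6355 varves.
7825.0 mm over 6355 years gives 7825.0 / 6355 ≈ 1.231 mm per year.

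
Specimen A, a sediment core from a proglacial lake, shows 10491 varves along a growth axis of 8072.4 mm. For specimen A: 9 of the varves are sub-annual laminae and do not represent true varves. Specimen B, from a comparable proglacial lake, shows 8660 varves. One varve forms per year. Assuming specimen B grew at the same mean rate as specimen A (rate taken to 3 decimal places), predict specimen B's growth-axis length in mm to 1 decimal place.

6668.2 mm

Specimen A: correcting the raw count gives 10491 − 9 = 10482 true varves.
A: Mean rate = 8072.4 mm / 10482 years ≈ 0.770 mm/yr.
Length of B = 0.770 × 8660 = 6668.2 mm.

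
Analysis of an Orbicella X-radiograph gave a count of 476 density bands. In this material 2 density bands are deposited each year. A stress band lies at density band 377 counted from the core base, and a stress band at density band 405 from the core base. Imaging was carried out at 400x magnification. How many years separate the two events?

Separation: 405 − 377 = 28 density bands.
28 density bands at 2 per year is 28 / 2 = 14 years.

14 years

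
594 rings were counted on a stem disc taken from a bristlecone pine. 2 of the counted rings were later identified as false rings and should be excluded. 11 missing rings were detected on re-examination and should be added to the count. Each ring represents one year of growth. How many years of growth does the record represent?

603 years

Correcting the raw count gives 594 − 2 + 11 = 603 true rings.
At one ring per year, that is 603 years.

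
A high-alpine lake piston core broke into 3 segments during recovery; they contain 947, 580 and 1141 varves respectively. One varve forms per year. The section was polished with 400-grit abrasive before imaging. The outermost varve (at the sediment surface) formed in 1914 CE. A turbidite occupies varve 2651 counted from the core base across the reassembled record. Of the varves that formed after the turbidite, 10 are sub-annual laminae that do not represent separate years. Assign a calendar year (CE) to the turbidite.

1907 CE

Total varves = 947 + 580 + 1141 = 2668.
2668 − 2651 = 17 varves lie beyond the turbidite toward the sediment surface.
Excluding 10 false varves: 17 − 10 = 7.
The varve at the sediment surface is 1914 CE, so the turbidite dates to 1914 − 7 = 1907 CE.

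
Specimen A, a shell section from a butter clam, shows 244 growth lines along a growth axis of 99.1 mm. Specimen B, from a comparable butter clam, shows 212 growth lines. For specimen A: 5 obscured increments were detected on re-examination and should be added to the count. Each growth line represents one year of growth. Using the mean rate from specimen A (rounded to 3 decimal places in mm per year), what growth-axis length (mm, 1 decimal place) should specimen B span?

Specimen A: after corrections the count is 244 + 5 = 249 growth lines.
A: Extension rate ≈ 99.1 / 249 = 0.398 mm/yr.
Length of B = 0.398 × 212 = 84.4 mm.

84.4 mm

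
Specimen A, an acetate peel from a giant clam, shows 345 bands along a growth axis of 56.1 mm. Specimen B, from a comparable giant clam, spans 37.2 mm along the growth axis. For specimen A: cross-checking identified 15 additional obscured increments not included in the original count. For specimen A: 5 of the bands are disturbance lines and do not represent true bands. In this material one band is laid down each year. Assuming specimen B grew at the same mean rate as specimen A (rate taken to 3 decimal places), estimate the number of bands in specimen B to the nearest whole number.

Specimen A: true band count = 345 − 5 + 15 = 355.
A: 56.1 mm over 355 years gives 56.1 / 355 ≈ 0.158 mm/yr.
Specimen B: 37.2 mm / 0.158 mm per year = 235.44 years ≈ 235 bands.

235 bands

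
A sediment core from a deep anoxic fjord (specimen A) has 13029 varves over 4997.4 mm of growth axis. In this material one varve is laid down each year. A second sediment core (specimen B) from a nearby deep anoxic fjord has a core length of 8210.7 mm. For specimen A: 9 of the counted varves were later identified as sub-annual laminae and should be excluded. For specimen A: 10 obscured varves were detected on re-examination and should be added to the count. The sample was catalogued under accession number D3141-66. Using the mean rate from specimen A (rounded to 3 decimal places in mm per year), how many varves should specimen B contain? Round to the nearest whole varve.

Specimen A: adjusted count: 13029 − 9 + 10 = 13030 varves.
A: Mean rate = 4997.4 mm / 13030 years ≈ 0.384 mm/yr.
B spans 8210.7 / 0.384 = 21382.03 years ≈ 21382 varves.

21382 varves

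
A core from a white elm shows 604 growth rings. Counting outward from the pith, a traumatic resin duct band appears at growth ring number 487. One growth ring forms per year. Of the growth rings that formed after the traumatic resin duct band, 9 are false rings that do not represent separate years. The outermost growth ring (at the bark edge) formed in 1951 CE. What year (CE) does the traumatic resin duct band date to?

1843 CE

Between growth ring 487 and the bark edge there are 604 − 487 = 117 growth rings.
Removing the 9 false growth rings leaves 117 − 9 = 108 true growth rings beyond the traumatic resin duct band.
Counting back 108 years from 1951 CE places the traumatic resin duct band in 1951 − 108 = 1843 CE.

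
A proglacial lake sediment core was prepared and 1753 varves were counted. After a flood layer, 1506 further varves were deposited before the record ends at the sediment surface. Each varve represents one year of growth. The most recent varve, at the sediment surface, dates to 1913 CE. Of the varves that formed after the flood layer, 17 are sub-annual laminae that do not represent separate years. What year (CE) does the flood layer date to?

1506 varves formed after the flood layer.
1506 − 17 false = 1489 true varves after the flood layer.
1913 − 1489 = 424 CE.

424 CE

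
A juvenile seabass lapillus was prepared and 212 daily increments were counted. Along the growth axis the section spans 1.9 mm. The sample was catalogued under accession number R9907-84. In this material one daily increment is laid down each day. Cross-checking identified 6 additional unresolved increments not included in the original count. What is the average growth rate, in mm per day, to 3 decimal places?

0.009 mm per day

After corrections the count is 212 + 6 = 218 daily increments.
Extension rate ≈ 1.9 / 218 = 0.009 mm per day.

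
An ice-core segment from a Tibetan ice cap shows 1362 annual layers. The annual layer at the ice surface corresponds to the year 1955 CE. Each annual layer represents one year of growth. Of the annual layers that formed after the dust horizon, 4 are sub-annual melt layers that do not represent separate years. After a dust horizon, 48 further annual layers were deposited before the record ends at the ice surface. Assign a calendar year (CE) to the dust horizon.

48 annual layers post-date the dust horizon.
48 − 4 false = 44 true annual layers after the dust horizon.
Counting back 44 years from 1955 CE places the dust horizon in 1955 − 44 = 1911 CE.

1911 CE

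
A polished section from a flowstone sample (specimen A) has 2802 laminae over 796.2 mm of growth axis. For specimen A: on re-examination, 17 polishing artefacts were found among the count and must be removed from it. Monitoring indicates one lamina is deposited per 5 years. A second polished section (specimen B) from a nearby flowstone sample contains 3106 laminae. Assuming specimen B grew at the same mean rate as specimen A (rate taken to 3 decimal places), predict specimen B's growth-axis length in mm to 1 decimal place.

885.2 mm

Specimen A: adjusted count: 2802 − 17 = 2785 laminae.
Specimen A: at 5 years per lamina, 2785 × 5 = 13925 years.
A: Mean rate = 796.2 mm / 13925 years ≈ 0.057 mm per year.
Specimen B: multiplying by 5 years per lamina: 3106 × 5 = 15530 years. Length of B = 0.057 × 15530 = 885.2 mm.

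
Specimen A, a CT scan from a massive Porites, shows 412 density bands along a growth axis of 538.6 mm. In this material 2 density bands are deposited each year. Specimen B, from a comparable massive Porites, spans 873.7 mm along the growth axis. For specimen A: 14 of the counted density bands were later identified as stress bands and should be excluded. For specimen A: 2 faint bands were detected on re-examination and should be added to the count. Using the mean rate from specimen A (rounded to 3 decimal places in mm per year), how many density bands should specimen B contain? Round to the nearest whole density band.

649 density bands

Specimen A: adjusted count: 412 − 14 + 2 = 400 density bands.
Specimen A: 400 density bands at 2 per year is 400 / 2 = 200 years.
A: Mean rate = 538.6 mm / 200 years ≈ 2.693 mm/year.
Specimen B: 873.7 mm / 2.693 mm per year = 324.43 years; at 2 density bands per year that is 324.43 × 2 ≈ 649 density bands.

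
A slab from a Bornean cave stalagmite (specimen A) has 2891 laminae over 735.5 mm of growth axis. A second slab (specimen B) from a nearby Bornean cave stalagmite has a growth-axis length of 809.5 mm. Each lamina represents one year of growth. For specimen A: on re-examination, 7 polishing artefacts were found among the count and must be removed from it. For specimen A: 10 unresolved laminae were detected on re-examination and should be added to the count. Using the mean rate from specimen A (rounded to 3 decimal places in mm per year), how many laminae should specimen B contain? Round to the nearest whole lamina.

3187 laminae

Specimen A: correcting the raw count gives 2891 − 7 + 10 = 2894 true laminae.
A: Extension rate ≈ 735.5 / 2894 = 0.254 mm per year.
Specimen B: 809.5 mm / 0.254 mm per year = 3187.01 years ≈ 3187 laminae.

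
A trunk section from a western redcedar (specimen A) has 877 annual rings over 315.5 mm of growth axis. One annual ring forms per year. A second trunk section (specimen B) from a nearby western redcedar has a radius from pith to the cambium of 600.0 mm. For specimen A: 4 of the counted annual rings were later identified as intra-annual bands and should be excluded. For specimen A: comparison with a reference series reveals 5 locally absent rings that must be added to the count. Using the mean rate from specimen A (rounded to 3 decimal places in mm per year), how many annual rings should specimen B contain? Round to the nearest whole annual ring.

Specimen A: correcting the raw count gives 877 − 4 + 5 = 878 true annual rings.
A: 315.5 mm over 878 years gives 315.5 / 878 ≈ 0.359 mm per year.
For B, 600.0 / 0.359 = 1671.31 years ≈ 1671 annual rings.

1671 annual rings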